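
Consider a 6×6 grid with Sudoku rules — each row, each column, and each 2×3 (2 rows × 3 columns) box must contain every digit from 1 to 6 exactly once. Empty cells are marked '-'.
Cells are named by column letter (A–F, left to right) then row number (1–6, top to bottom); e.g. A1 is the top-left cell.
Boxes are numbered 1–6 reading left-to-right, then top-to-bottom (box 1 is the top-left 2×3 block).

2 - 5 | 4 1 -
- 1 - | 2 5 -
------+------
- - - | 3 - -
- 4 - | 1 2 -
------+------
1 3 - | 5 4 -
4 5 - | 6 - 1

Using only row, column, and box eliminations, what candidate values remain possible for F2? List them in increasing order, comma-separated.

3,6

Row 2 already contains {1, 2, 5}.
Column F already contains {1}.
Its 2×3 block (box 2) already contains {1, 2, 4, 5}.
Removing those from 1–6 leaves {3, 6} as the candidates for F2.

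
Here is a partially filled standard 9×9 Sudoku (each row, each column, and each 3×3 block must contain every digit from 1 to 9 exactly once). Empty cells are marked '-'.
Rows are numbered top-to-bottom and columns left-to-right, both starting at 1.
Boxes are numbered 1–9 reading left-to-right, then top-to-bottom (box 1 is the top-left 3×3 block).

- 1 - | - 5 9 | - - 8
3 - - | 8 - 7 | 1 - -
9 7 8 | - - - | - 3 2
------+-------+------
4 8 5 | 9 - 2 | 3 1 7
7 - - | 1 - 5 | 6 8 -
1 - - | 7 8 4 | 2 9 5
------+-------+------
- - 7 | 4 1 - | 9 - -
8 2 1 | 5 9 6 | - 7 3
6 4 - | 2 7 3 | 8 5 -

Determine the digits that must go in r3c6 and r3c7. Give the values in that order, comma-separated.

For r3c6:
  Row 3 already contains {2, 3, 7, 8, 9}.
  Column 6 already contains {2, 3, 4, 5, 6, 7, 9}.
  Its 3×3 block (box 2) already contains {5, 7, 8, 9}.
  The only value from 1–9 not eliminated is 1, so r3c6 = 1.
For r3c7:
  Consider where 5 can go in column 7.
  r1c7 is out (row 1 already has a 5).
  r8c7 is out (row 8 already has a 5).
  So the only cell in column 7 that can hold 5 is r3c7.
  So r3c7 = 5.

1,5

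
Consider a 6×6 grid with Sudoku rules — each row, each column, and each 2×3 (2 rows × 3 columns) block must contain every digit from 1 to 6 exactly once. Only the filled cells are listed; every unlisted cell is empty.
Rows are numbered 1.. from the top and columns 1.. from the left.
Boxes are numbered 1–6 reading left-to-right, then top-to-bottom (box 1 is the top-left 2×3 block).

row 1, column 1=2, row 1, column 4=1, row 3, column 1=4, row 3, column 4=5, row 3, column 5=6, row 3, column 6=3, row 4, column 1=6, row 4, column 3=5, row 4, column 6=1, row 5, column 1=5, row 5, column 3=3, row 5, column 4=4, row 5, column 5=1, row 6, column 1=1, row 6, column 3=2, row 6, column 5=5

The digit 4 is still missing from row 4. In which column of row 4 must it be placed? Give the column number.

5

Consider where 4 can go in row 4.
row 4, column 2 is out (box 3 already has a 4).
row 4, column 4 is out (column 4 already has a 4).
So the only cell in row 4 that can hold 4 is row 4, column 5.
That is column 5.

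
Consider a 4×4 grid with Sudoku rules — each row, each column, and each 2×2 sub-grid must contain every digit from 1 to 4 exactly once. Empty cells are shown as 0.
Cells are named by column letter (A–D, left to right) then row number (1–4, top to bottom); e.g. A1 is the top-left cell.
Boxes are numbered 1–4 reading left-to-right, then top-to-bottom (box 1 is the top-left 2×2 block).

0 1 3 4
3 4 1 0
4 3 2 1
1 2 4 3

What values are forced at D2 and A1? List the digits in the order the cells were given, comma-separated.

2,2

For D2:
  Row 2 already contains {1, 3, 4}.
  Column D already contains {1, 3, 4}.
  Its 2×2 block (box 2) already contains {1, 3, 4}.
  The only value from 1–4 not eliminated is 2, so D2 = 2.
For A1:
  Row 1 already contains {1, 3, 4}.
  Column A already contains {1, 3, 4}.
  Its 2×2 block (box 1) already contains {1, 3, 4}.
  The only value from 1–4 not eliminated is 2, so A1 = 2.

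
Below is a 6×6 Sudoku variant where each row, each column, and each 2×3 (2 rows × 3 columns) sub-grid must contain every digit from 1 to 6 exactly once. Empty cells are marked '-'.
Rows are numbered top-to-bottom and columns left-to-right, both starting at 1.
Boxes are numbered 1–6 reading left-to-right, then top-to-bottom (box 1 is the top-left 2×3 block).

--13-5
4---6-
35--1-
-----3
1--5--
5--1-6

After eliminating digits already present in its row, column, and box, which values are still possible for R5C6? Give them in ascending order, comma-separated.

Row 5 already contains {1, 5}.
Column 6 already contains {3, 5, 6}.
Its 2×3 block (box 6) already contains {1, 5, 6}.
Removing those from 1–6 leaves {2, 4} as the candidates for R5C6.

2,4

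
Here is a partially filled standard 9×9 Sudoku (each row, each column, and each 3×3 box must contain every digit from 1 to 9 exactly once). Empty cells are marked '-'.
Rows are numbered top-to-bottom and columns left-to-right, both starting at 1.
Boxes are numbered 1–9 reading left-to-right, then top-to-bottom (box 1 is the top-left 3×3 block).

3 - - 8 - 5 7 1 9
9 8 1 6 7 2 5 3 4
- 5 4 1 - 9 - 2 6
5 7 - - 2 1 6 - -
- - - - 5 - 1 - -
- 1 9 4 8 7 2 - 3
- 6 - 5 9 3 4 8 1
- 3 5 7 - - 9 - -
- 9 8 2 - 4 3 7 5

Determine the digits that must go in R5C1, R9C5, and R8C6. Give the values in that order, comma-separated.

For R5C1:
  Consider where 8 can go in column 1.
  R3C1 is out (box 1 already has a 8).
  R6C1 is out (row 6 already has a 8).
  R7C1 is out (row 7 already has a 8).
  R8C1 is out (box 7 already has a 8).
  R9C1 is out (row 9 already has a 8).
  So the only cell in column 1 that can hold 8 is R5C1.
  So R5C1 = 8.
For R9C5:
  Consider where 6 can go in row 9.
  R9C1 is out (box 7 already has a 6).
  So the only cell in row 9 that can hold 6 is R9C5.
  So R9C5 = 6.
For R8C6:
  Consider where 8 can go in box 8.
  R8C5 is out (column 5 already has a 8).
  R9C5 is out (row 9 already has a 8).
  So the only cell in box 8 that can hold 8 is R8C6.
  So R8C6 = 8.

8,6,8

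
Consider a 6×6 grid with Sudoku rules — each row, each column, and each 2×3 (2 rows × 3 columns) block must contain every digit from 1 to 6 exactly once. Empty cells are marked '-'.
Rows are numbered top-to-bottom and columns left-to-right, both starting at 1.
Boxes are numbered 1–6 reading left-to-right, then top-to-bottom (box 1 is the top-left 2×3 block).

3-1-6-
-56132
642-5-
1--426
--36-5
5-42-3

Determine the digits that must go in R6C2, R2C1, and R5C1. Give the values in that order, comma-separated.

For R6C2:
  Consider where 6 can go in box 5.
  R5C1 is out (row 5 already has a 6).
  R5C2 is out (row 5 already has a 6).
  So the only cell in box 5 that can hold 6 is R6C2.
  So R6C2 = 6.
For R2C1:
  Row 2 already contains {1, 2, 3, 5, 6}.
  Column 1 already contains {1, 3, 5, 6}.
  Its 2×3 block (box 1) already contains {1, 3, 5, 6}.
  The only value from 1–6 not eliminated is 4, so R2C1 = 4.
For R5C1:
  Row 5 already contains {3, 5, 6}.
  Column 1 already contains {1, 3, 5, 6}.
  Its 2×3 block (box 5) already contains {3, 4, 5}.
  The only value from 1–6 not eliminated is 2, so R5C1 = 2.

6,4,2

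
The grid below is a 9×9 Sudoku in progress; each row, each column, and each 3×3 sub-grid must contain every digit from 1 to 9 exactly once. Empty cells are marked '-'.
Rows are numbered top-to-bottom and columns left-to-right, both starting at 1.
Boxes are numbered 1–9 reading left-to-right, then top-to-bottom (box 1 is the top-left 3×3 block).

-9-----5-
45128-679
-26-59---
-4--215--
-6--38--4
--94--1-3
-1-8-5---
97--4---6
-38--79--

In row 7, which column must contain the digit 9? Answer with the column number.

Consider where 9 can go in row 7.
r7c1 is out (column 1 already has a 9).
r7c3 is out (column 3 already has a 9).
r7c7 is out (column 7 already has a 9).
r7c8 is out (box 9 already has a 9).
r7c9 is out (column 9 already has a 9).
So the only cell in row 7 that can hold 9 is r7c5.
That is column 5.

5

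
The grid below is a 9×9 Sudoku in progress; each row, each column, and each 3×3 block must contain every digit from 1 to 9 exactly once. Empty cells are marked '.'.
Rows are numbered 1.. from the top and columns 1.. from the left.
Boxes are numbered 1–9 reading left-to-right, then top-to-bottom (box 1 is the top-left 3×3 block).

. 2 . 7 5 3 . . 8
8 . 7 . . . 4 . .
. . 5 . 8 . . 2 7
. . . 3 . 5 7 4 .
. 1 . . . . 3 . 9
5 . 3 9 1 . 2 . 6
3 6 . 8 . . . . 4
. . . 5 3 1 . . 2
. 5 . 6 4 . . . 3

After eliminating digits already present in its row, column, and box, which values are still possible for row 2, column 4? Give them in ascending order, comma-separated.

Row 2 already contains {4, 7, 8}.
Column 4 already contains {3, 5, 6, 7, 8, 9}.
Its 3×3 block (box 2) already contains {3, 5, 7, 8}.
Removing those from 1–9 leaves {1, 2} as the candidates for row 2, column 4.

1,2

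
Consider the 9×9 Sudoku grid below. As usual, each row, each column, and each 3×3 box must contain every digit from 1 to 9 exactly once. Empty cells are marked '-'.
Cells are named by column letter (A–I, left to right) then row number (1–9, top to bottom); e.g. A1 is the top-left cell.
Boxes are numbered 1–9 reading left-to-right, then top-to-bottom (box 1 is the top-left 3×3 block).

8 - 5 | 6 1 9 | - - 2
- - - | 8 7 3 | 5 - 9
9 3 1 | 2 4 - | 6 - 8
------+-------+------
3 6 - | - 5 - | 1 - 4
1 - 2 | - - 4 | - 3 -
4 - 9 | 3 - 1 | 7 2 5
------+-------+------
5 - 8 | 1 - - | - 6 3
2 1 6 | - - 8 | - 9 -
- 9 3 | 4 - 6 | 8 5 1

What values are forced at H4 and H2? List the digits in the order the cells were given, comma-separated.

8,1

For H4:
  Row 4 already contains {1, 3, 4, 5, 6}.
  Column H already contains {2, 3, 5, 6, 9}.
  Its 3×3 block (box 6) already contains {1, 2, 3, 4, 5, 7}.
  The only value from 1–9 not eliminated is 8, so H4 = 8.
For H2:
  Consider where 1 can go in row 2.
  A2 is out (column A already has a 1).
  B2 is out (column B already has a 1).
  C2 is out (column C already has a 1).
  So the only cell in row 2 that can hold 1 is H2.
  So H2 = 1.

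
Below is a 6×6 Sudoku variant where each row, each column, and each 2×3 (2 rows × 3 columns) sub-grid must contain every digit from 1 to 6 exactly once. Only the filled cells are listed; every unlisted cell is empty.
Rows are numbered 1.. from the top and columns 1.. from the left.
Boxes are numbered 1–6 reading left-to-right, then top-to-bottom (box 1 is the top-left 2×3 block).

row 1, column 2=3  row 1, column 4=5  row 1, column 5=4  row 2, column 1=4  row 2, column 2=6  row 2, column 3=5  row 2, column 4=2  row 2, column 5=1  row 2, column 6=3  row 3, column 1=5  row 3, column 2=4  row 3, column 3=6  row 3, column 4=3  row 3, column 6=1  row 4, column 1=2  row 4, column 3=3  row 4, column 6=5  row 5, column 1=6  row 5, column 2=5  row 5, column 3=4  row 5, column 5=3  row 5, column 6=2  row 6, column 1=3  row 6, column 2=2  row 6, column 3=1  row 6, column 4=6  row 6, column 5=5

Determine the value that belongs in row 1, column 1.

Row 1 already contains {3, 4, 5}.
Column 1 already contains {2, 3, 4, 5, 6}.
Its 2×3 block (box 1) already contains {3, 4, 5, 6}.
The only value from 1–6 not eliminated is 1, so row 1, column 1 = 1.

1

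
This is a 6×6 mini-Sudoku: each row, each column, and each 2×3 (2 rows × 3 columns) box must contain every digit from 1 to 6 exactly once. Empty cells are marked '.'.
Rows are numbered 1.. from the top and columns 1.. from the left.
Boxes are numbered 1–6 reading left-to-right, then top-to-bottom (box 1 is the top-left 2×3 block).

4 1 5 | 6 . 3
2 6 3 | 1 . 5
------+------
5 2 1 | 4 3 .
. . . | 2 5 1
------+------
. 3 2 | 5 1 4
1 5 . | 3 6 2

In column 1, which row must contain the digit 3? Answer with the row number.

Consider where 3 can go in column 1.
row 5, column 1 is out (row 5 already has a 3).
So the only cell in column 1 that can hold 3 is row 4, column 1.
That is row 4.

4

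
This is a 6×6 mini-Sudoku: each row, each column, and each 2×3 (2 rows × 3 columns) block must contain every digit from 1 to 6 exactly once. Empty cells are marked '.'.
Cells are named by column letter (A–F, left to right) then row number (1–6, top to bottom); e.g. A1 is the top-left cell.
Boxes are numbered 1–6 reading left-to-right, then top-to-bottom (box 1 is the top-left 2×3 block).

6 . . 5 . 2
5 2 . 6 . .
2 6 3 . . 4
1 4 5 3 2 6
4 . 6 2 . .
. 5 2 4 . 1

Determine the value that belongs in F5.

Cell F5 itself could take any of {3, 5} by direct elimination.
Consider where 5 can go in column F.
F2 is out (row 2 already has a 5).
So the only cell in column F that can hold 5 is F5.
Therefore F5 = 5.

5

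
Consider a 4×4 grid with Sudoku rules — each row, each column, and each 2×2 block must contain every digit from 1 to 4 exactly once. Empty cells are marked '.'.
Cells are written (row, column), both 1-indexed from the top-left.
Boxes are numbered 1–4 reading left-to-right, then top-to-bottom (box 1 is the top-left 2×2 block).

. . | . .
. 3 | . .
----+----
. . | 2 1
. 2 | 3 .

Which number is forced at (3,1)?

3

Cell (3,1) itself could take any of {3, 4} by direct elimination.
Consider where 3 can go in box 3.
(3,2) is out (column 2 already has a 3).
(4,1) is out (row 4 already has a 3).
So the only cell in box 3 that can hold 3 is (3,1).
Therefore (3,1) = 3.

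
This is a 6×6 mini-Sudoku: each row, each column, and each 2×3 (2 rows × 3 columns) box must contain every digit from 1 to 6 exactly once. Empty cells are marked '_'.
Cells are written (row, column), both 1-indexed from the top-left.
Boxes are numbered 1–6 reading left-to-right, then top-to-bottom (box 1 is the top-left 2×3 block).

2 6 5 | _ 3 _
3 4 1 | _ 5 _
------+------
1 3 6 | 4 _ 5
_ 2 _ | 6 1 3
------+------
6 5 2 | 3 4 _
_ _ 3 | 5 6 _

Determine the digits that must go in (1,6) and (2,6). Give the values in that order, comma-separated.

For (1,6):
  Consider where 4 can go in box 2.
  (1,4) is out (column 4 already has a 4).
  (2,4) is out (row 2 already has a 4).
  (2,6) is out (row 2 already has a 4).
  So the only cell in box 2 that can hold 4 is (1,6).
  So (1,6) = 4.
For (2,6):
  Consider where 6 can go in box 2.
  (1,4) is out (row 1 already has a 6).
  (1,6) is out (row 1 already has a 6).
  (2,4) is out (column 4 already has a 6).
  So the only cell in box 2 that can hold 6 is (2,6).
  So (2,6) = 6.

4,6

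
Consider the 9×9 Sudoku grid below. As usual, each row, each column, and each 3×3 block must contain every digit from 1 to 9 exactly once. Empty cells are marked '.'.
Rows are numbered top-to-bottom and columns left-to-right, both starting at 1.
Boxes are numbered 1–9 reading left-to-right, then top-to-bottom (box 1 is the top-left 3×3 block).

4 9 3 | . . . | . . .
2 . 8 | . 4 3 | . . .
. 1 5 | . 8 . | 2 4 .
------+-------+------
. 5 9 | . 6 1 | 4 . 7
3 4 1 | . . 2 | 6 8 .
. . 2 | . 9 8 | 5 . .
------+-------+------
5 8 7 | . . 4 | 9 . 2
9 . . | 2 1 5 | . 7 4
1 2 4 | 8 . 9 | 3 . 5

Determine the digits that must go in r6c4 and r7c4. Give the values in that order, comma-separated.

For r6c4:
  Consider where 4 can go in column 4.
  r1c4 is out (row 1 already has a 4). r2c4 is out (row 2 already has a 4). r3c4 is out (row 3 already has a 4). r4c4 is out (row 4 already has a 4). The remaining empty cells in column 4 are similarly blocked.
  So the only cell in column 4 that can hold 4 is r6c4.
  So r6c4 = 4.
For r7c4:
  Consider where 6 can go in box 8.
  r7c5 is out (column 5 already has a 6).
  r9c5 is out (column 5 already has a 6).
  So the only cell in box 8 that can hold 6 is r7c4.
  So r7c4 = 6.

4,6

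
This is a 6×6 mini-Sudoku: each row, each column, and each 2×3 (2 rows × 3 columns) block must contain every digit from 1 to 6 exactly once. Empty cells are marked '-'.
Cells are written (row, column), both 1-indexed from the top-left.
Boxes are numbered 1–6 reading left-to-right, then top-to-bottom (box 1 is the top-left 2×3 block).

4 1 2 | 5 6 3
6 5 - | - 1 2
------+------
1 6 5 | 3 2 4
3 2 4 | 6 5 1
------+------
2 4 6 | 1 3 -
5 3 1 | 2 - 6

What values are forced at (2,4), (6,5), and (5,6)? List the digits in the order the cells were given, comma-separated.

For (2,4):
  Row 2 already contains {1, 2, 5, 6}.
  Column 4 already contains {1, 2, 3, 5, 6}.
  Its 2×3 block (box 2) already contains {1, 2, 3, 5, 6}.
  The only value from 1–6 not eliminated is 4, so (2,4) = 4.
For (6,5):
  Row 6 already contains {1, 2, 3, 5, 6}.
  Column 5 already contains {1, 2, 3, 5, 6}.
  Its 2×3 block (box 6) already contains {1, 2, 3, 6}.
  The only value from 1–6 not eliminated is 4, so (6,5) = 4.
For (5,6):
  Row 5 already contains {1, 2, 3, 4, 6}.
  Column 6 already contains {1, 2, 3, 4, 6}.
  Its 2×3 block (box 6) already contains {1, 2, 3, 6}.
  The only value from 1–6 not eliminated is 5, so (5,6) = 5.

4,4,5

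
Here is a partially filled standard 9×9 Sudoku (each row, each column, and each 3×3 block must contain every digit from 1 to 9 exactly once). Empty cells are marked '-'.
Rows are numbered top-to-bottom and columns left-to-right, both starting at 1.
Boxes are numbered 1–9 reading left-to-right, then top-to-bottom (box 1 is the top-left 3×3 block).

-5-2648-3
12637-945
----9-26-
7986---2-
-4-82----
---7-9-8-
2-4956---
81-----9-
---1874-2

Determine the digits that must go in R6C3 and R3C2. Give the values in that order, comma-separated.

2,8

For R6C3:
  Consider where 2 can go in box 4.
  R5C1 is out (row 5 already has a 2).
  R5C3 is out (row 5 already has a 2).
  R6C1 is out (column 1 already has a 2).
  R6C2 is out (column 2 already has a 2).
  So the only cell in box 4 that can hold 2 is R6C3.
  So R6C3 = 2.
For R3C2:
  Consider where 8 can go in box 1.
  R1C1 is out (row 1 already has a 8).
  R1C3 is out (row 1 already has a 8).
  R3C1 is out (column 1 already has a 8).
  R3C3 is out (column 3 already has a 8).
  So the only cell in box 1 that can hold 8 is R3C2.
  So R3C2 = 8.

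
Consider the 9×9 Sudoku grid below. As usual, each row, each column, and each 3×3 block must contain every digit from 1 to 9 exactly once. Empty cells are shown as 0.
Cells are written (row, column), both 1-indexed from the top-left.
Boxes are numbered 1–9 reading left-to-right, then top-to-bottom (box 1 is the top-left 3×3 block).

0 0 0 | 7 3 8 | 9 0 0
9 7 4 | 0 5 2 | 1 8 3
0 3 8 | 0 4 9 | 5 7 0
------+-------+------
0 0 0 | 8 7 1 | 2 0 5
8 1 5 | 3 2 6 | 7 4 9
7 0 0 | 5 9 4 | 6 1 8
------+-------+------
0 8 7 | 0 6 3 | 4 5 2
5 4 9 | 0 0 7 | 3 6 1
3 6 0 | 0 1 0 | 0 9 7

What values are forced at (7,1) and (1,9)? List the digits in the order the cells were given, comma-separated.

1,4

For (7,1):
  Row 7 already contains {2, 3, 4, 5, 6, 7, 8}.
  Column 1 already contains {3, 5, 7, 8, 9}.
  Its 3×3 block (box 7) already contains {3, 4, 5, 6, 7, 8, 9}.
  The only value from 1–9 not eliminated is 1, so (7,1) = 1.
For (1,9):
  Consider where 4 can go in row 1.
  (1,1) is out (box 1 already has a 4).
  (1,2) is out (column 2 already has a 4).
  (1,3) is out (column 3 already has a 4).
  (1,8) is out (column 8 already has a 4).
  So the only cell in row 1 that can hold 4 is (1,9).
  So (1,9) = 4.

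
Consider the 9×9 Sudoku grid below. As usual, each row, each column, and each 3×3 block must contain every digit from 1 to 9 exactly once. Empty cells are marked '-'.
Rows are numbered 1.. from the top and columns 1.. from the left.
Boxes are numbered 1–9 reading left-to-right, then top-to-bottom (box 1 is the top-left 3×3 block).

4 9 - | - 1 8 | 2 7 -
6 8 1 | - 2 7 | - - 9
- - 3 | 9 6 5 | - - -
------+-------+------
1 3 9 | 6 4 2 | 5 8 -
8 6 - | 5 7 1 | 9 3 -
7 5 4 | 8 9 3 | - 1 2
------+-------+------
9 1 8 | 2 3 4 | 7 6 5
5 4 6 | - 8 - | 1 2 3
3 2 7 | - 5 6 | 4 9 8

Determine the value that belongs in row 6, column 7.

Row 6 already contains {1, 2, 3, 4, 5, 7, 8, 9}.
Column 7 already contains {1, 2, 4, 5, 7, 9}.
Its 3×3 block (box 6) already contains {1, 2, 3, 5, 8, 9}.
The only value from 1–9 not eliminated is 6, so row 6, column 7 = 6.

6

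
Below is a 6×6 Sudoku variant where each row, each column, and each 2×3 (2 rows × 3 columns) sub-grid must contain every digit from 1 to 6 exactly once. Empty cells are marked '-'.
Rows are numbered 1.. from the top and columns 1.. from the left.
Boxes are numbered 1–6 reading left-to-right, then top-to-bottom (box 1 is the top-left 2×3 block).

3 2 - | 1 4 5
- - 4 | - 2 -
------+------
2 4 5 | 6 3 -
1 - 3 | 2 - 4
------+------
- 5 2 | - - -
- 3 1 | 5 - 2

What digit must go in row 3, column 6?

Row 3 already contains {2, 3, 4, 5, 6}.
Column 6 already contains {2, 4, 5}.
Its 2×3 block (box 4) already contains {2, 3, 4, 6}.
The only value from 1–6 not eliminated is 1, so row 3, column 6 = 1.

1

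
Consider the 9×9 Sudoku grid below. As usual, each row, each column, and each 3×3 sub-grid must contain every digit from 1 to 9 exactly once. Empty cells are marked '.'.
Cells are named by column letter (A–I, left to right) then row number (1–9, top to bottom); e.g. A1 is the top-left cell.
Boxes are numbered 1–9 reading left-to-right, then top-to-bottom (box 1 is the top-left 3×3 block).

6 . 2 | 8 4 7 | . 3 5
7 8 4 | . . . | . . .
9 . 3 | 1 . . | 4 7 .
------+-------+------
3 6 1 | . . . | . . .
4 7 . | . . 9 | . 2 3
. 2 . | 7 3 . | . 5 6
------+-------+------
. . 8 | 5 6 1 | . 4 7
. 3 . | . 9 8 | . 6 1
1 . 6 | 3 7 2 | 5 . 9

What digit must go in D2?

Cell D2 itself could take any of {2, 6, 9} by direct elimination.
Consider where 9 can go in box 2.
E2 is out (column E already has a 9).
F2 is out (column F already has a 9).
E3 is out (row 3 already has a 9).
F3 is out (row 3 already has a 9).
So the only cell in box 2 that can hold 9 is D2.
Therefore D2 = 9.

9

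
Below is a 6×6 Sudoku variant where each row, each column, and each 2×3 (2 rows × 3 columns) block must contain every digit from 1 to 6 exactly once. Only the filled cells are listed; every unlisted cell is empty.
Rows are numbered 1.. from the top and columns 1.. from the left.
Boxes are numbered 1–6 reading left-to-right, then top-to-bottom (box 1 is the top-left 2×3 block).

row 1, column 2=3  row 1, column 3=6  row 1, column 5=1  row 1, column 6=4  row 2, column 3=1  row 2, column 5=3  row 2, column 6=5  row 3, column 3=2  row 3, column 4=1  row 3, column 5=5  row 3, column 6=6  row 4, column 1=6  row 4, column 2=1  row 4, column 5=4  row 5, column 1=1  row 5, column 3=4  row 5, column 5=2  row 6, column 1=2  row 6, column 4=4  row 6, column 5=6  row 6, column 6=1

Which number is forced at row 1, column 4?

2

Row 1 already contains {1, 3, 4, 6}.
Column 4 already contains {1, 4}.
Its 2×3 block (box 2) already contains {1, 3, 4, 5}.
The only value from 1–6 not eliminated is 2, so row 1, column 4 = 2.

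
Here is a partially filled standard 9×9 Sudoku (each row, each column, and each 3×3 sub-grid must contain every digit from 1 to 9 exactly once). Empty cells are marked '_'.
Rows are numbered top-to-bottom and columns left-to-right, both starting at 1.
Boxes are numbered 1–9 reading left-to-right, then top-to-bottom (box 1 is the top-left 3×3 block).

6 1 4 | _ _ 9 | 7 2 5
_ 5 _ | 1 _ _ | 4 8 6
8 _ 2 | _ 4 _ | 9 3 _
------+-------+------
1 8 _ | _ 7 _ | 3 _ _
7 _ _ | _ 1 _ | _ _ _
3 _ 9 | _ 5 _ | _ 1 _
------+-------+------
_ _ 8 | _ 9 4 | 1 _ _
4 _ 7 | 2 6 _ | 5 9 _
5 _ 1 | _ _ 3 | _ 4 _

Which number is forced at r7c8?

7

Cell r7c8 itself could take any of {6, 7} by direct elimination.
Consider where 7 can go in column 8.
r4c8 is out (row 4 already has a 7).
r5c8 is out (row 5 already has a 7).
So the only cell in column 8 that can hold 7 is r7c8.
Therefore r7c8 = 7.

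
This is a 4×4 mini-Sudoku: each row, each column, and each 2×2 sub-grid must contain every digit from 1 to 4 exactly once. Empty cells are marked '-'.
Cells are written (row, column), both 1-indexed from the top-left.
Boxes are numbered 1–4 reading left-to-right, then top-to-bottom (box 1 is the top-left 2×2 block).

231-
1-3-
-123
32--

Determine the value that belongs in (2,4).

2

Cell (2,4) itself could take any of {2, 4} by direct elimination.
Consider where 2 can go in box 2.
(1,4) is out (row 1 already has a 2).
So the only cell in box 2 that can hold 2 is (2,4).
Therefore (2,4) = 2.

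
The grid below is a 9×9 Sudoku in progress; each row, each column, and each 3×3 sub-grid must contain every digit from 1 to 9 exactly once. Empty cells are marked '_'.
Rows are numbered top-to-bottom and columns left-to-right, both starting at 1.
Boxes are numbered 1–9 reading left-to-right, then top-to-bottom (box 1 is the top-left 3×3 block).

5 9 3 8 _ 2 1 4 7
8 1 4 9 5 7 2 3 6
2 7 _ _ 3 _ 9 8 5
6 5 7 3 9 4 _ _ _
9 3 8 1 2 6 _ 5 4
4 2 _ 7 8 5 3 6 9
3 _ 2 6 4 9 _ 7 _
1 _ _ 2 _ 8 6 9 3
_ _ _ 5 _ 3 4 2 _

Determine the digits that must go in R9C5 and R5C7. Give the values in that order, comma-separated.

1,7

For R9C5:
  Consider where 1 can go in column 5.
  R1C5 is out (row 1 already has a 1).
  R8C5 is out (row 8 already has a 1).
  So the only cell in column 5 that can hold 1 is R9C5.
  So R9C5 = 1.
For R5C7:
  Row 5 already contains {1, 2, 3, 4, 5, 6, 8, 9}.
  Column 7 already contains {1, 2, 3, 4, 6, 9}.
  Its 3×3 block (box 6) already contains {3, 4, 5, 6, 9}.
  The only value from 1–9 not eliminated is 7, so R5C7 = 7.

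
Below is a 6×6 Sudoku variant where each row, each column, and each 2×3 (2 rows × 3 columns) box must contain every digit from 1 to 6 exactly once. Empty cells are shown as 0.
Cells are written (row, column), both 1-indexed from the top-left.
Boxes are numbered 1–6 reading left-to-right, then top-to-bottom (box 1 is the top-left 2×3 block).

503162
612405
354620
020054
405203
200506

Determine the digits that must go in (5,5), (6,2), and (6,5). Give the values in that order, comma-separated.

1,3,4

For (5,5):
  Row 5 already contains {2, 3, 4, 5}.
  Column 5 already contains {2, 5, 6}.
  Its 2×3 block (box 6) already contains {2, 3, 5, 6}.
  The only value from 1–6 not eliminated is 1, so (5,5) = 1.
For (6,2):
  Row 6 already contains {2, 5, 6}.
  Column 2 already contains {1, 2, 5}.
  Its 2×3 block (box 5) already contains {2, 4, 5}.
  The only value from 1–6 not eliminated is 3, so (6,2) = 3.
For (6,5):
  Consider where 4 can go in box 6.
  (5,5) is out (row 5 already has a 4).
  So the only cell in box 6 that can hold 4 is (6,5).
  So (6,5) = 4.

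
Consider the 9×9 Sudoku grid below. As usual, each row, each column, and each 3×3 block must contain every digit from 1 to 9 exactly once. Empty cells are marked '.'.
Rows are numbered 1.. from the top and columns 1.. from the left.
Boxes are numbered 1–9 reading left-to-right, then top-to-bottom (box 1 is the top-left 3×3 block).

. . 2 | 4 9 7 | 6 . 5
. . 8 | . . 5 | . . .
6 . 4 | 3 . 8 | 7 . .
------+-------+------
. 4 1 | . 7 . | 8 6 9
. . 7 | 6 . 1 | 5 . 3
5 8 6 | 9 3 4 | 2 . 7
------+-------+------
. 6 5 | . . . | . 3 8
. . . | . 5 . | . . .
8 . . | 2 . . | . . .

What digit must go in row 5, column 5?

Cell row 5, column 5 itself could take any of {2, 8} by direct elimination.
Consider where 8 can go in row 5.
row 5, column 1 is out (column 1 already has a 8).
row 5, column 2 is out (column 2 already has a 8).
row 5, column 8 is out (box 6 already has a 8).
So the only cell in row 5 that can hold 8 is row 5, column 5.
Therefore row 5, column 5 = 8.

8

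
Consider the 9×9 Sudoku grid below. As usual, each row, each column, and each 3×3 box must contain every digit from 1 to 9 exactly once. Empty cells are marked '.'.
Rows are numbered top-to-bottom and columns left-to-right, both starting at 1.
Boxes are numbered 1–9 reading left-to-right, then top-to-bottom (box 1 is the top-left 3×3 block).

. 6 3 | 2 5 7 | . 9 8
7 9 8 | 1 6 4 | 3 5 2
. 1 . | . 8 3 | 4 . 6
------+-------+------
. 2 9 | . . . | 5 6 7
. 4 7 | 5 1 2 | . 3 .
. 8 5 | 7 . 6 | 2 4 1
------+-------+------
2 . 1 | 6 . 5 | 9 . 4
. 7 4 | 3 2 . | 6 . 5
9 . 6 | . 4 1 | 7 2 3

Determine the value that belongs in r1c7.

1

Row 1 already contains {2, 3, 5, 6, 7, 8, 9}.
Column 7 already contains {2, 3, 4, 5, 6, 7, 9}.
Its 3×3 block (box 3) already contains {2, 3, 4, 5, 6, 8, 9}.
The only value from 1–9 not eliminated is 1, so r1c7 = 1.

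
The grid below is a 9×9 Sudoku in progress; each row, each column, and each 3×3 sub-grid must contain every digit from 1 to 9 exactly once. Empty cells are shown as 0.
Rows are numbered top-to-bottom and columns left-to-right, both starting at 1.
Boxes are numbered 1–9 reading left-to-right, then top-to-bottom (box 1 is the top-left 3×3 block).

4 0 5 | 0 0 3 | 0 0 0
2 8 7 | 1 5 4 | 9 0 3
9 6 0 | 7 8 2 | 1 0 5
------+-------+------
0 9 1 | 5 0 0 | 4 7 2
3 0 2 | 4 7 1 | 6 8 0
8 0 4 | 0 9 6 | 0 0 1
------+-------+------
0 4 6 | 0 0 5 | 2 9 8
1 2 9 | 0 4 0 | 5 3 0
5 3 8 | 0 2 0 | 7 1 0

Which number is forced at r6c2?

7

Cell r6c2 itself could take any of {5, 7} by direct elimination.
Consider where 7 can go in column 2.
r1c2 is out (box 1 already has a 7).
r5c2 is out (row 5 already has a 7).
So the only cell in column 2 that can hold 7 is r6c2.
Therefore r6c2 = 7.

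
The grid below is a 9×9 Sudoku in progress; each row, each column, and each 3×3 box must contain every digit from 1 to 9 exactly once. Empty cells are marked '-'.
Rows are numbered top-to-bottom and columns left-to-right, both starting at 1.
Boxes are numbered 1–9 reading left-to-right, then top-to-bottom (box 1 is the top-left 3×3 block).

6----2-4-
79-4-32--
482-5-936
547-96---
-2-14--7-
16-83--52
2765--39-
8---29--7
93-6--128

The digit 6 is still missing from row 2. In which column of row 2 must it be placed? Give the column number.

5

Consider where 6 can go in row 2.
R2C3 is out (column 3 already has a 6).
R2C8 is out (box 3 already has a 6).
R2C9 is out (column 9 already has a 6).
So the only cell in row 2 that can hold 6 is R2C5.
That is column 5.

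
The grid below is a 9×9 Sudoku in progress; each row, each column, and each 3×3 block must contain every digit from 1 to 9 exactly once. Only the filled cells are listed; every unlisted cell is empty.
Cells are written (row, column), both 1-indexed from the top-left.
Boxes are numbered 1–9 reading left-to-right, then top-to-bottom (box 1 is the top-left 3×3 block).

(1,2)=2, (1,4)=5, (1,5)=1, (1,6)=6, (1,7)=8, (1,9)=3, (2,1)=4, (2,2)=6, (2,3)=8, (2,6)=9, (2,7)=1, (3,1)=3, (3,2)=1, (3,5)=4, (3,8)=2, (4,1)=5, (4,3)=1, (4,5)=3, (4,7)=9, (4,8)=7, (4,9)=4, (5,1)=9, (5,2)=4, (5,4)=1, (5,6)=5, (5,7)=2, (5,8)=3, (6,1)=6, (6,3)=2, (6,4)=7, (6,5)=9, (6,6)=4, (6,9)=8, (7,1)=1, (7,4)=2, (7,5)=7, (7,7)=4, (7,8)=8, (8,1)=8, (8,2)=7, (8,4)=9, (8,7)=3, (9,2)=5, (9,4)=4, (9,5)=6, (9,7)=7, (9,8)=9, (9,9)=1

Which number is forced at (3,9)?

9

Cell (3,9) itself could take any of {5, 6, 7, 9} by direct elimination.
Consider where 9 can go in column 9.
(2,9) is out (row 2 already has a 9).
(5,9) is out (row 5 already has a 9).
(7,9) is out (box 9 already has a 9).
(8,9) is out (row 8 already has a 9).
So the only cell in column 9 that can hold 9 is (3,9).
Therefore (3,9) = 9.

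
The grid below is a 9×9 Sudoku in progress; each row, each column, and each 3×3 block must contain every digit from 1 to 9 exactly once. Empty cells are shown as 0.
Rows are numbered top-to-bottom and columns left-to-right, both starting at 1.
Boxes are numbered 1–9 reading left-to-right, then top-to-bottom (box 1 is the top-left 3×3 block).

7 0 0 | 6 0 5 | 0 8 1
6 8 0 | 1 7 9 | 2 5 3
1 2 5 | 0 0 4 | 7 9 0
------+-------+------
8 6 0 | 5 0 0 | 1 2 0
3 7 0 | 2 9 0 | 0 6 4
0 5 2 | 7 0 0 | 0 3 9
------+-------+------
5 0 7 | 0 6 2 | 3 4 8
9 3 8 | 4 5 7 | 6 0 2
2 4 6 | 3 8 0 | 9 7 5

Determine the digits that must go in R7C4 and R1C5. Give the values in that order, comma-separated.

9,2

For R7C4:
  Row 7 already contains {2, 3, 4, 5, 6, 7, 8}.
  Column 4 already contains {1, 2, 3, 4, 5, 6, 7}.
  Its 3×3 block (box 8) already contains {2, 3, 4, 5, 6, 7, 8}.
  The only value from 1–9 not eliminated is 9, so R7C4 = 9.
For R1C5:
  Consider where 2 can go in row 1.
  R1C2 is out (column 2 already has a 2).
  R1C3 is out (column 3 already has a 2).
  R1C7 is out (column 7 already has a 2).
  So the only cell in row 1 that can hold 2 is R1C5.
  So R1C5 = 2.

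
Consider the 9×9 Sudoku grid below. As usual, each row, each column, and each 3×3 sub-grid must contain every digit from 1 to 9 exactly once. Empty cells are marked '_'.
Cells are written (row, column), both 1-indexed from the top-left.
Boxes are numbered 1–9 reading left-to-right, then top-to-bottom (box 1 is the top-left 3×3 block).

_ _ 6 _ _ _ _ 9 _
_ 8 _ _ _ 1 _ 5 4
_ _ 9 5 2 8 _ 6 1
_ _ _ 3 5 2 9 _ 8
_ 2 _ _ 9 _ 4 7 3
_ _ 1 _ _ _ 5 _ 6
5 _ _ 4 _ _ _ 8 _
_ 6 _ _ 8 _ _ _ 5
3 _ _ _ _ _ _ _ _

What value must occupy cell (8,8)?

Cell (8,8) itself could take any of {1, 2, 3, 4} by direct elimination.
Consider where 3 can go in column 8.
(4,8) is out (row 4 already has a 3).
(6,8) is out (box 6 already has a 3).
(9,8) is out (row 9 already has a 3).
So the only cell in column 8 that can hold 3 is (8,8).
Therefore (8,8) = 3.

3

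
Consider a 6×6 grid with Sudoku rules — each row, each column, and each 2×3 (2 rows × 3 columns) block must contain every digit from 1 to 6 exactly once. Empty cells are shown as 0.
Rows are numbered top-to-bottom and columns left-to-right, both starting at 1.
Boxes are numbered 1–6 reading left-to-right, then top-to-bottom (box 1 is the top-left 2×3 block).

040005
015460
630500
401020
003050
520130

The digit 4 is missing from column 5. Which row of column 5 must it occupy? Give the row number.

3

Consider where 4 can go in column 5.
r1c5 is out (row 1 already has a 4).
So the only cell in column 5 that can hold 4 is r3c5.
That is row 3.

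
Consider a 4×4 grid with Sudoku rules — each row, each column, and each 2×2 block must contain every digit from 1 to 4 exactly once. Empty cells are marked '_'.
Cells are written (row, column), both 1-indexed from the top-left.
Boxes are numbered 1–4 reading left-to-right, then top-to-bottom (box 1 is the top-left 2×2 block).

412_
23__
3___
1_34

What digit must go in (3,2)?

4

Cell (3,2) itself could take any of {2, 4} by direct elimination.
Consider where 4 can go in column 2.
(4,2) is out (row 4 already has a 4).
So the only cell in column 2 that can hold 4 is (3,2).
Therefore (3,2) = 4.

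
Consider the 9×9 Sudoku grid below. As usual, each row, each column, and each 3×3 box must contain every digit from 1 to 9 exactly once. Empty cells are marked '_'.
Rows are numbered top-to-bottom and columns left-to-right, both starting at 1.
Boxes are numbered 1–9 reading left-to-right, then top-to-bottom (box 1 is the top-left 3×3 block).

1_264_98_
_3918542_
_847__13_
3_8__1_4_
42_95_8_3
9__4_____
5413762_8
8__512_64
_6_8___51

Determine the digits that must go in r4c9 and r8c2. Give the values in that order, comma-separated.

For r4c9:
  Consider where 9 can go in box 6.
  r4c7 is out (column 7 already has a 9).
  r5c8 is out (row 5 already has a 9).
  r6c7 is out (row 6 already has a 9).
  r6c8 is out (row 6 already has a 9).
  r6c9 is out (row 6 already has a 9).
  So the only cell in box 6 that can hold 9 is r4c9.
  So r4c9 = 9.
For r8c2:
  Consider where 9 can go in row 8.
  r8c3 is out (column 3 already has a 9).
  r8c7 is out (column 7 already has a 9).
  So the only cell in row 8 that can hold 9 is r8c2.
  So r8c2 = 9.

9,9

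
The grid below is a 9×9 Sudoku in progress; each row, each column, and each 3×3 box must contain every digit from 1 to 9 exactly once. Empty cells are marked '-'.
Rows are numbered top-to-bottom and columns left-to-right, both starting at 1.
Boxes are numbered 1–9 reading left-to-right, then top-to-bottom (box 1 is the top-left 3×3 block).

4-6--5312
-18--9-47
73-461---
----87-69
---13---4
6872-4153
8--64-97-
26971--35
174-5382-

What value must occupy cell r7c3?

Cell r7c3 itself could take any of {3, 5} by direct elimination.
Consider where 3 can go in box 7.
r7c2 is out (column 2 already has a 3).
So the only cell in box 7 that can hold 3 is r7c3.
Therefore r7c3 = 3.

3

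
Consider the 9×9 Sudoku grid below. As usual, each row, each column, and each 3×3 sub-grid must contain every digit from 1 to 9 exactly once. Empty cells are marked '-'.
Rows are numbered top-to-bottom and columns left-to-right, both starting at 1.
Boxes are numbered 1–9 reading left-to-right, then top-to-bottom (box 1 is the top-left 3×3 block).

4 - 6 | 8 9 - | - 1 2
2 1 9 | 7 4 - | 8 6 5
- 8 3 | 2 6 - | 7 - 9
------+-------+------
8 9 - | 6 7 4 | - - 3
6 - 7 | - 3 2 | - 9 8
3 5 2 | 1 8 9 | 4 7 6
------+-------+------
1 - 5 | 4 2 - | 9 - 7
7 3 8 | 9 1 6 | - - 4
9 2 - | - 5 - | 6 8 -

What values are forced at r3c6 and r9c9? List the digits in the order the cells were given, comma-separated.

1,1

For r3c6:
  Consider where 1 can go in row 3.
  r3c1 is out (column 1 already has a 1).
  r3c8 is out (column 8 already has a 1).
  So the only cell in row 3 that can hold 1 is r3c6.
  So r3c6 = 1.
For r9c9:
  Row 9 already contains {2, 5, 6, 8, 9}.
  Column 9 already contains {2, 3, 4, 5, 6, 7, 8, 9}.
  Its 3×3 block (box 9) already contains {4, 6, 7, 8, 9}.
  The only value from 1–9 not eliminated is 1, so r9c9 = 1.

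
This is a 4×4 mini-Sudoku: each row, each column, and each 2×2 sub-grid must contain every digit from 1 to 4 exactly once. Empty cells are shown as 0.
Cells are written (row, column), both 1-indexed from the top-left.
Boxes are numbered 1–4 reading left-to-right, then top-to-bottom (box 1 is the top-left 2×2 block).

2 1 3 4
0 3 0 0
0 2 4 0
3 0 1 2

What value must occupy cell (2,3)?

Row 2 already contains {3}.
Column 3 already contains {1, 3, 4}.
Its 2×2 block (box 2) already contains {3, 4}.
The only value from 1–4 not eliminated is 2, so (2,3) = 2.

2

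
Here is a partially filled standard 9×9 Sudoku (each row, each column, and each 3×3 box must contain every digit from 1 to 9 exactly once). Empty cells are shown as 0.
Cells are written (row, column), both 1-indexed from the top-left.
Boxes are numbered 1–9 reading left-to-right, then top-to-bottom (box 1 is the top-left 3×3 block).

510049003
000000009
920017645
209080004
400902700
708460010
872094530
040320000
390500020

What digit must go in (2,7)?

Cell (2,7) itself could take any of {1, 2, 8} by direct elimination.
Consider where 1 can go in row 2.
(2,1) is out (box 1 already has a 1). (2,2) is out (column 2 already has a 1). (2,3) is out (box 1 already has a 1). (2,4) is out (box 2 already has a 1). The remaining empty cells in row 2 are similarly blocked.
So the only cell in row 2 that can hold 1 is (2,7).
Therefore (2,7) = 1.

1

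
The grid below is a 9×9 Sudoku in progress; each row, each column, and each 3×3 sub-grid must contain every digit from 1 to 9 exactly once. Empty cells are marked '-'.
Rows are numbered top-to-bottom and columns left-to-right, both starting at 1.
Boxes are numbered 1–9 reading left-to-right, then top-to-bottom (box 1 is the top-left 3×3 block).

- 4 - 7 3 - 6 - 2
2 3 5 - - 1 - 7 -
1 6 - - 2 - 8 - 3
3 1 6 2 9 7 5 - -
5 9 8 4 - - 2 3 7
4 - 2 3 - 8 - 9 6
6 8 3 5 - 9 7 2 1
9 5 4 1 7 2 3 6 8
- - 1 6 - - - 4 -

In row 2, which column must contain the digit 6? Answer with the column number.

Consider where 6 can go in row 2.
r2c4 is out (column 4 already has a 6).
r2c7 is out (column 7 already has a 6).
r2c9 is out (column 9 already has a 6).
So the only cell in row 2 that can hold 6 is r2c5.
That is column 5.

5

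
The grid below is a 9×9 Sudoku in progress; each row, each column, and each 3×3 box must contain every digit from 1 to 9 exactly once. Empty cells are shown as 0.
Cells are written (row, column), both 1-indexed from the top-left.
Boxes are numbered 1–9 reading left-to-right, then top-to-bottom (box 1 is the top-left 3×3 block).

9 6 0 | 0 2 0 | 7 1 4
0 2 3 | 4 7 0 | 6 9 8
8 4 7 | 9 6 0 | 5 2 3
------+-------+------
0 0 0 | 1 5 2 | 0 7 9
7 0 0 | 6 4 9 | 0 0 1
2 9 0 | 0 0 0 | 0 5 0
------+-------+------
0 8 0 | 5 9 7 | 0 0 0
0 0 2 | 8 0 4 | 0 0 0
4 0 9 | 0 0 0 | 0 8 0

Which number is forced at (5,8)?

3

Row 5 already contains {1, 4, 6, 7, 9}.
Column 8 already contains {1, 2, 5, 7, 8, 9}.
Its 3×3 block (box 6) already contains {1, 5, 7, 9}.
The only value from 1–9 not eliminated is 3, so (5,8) = 3.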